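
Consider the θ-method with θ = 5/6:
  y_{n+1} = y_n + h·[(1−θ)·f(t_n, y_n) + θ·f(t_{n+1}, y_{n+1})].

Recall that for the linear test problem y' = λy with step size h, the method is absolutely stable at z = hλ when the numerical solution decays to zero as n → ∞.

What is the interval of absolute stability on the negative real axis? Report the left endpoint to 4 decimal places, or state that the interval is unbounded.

interval (−∞, 0).

On y'=λy, z=hλ:
  y_{n+1} = y_n + z·[1/6·y_n + 5/6·y_{n+1}] ⇒ (1 − 5/6z)y_{n+1} = (1 + 1/6z)y_n
  R(z) = (1 + 1/6z)/(1 − 5/6z).

Find x<0 with |R(x)|<1.
x=-0.61: |R|=0.5956
x=-2: |R|=0.2500
x=-10: |R|=0.0714
x=-100: |R|=0.1858
θ=5/6≥1/2 ⇒ |1+1/6x|<|1−5/6x| ∀x<0 ⇒ unbounded interval.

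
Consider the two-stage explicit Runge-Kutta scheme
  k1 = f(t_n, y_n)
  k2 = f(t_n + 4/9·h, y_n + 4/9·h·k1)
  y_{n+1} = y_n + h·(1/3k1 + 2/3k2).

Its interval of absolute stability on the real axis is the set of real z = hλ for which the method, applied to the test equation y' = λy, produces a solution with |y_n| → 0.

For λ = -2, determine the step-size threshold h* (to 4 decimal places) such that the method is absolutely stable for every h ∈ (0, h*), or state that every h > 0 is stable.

Test eqn y'=λy, z=hλ:
  k1=λy_n ⇒ h·k1=z·y_n;  k2=λ(1+4/9z)y_n ⇒ h·k2=z(1+4/9z)y_n
  y_{n+1}/y_n = 1 + 1/3z + 2/3z(1+4/9z) = 1 + z + 8/27z²
  ⇒ R(z) = 1 + z + 8/27z².

Find x<0 with |R(x)|<1.
x=-1.33: |R|=0.1941
R=1: x+8/27x²=0 ⇒ x=−27/8=-3.3750; min R=1−1/(4·8/27)=0.1562>−1
Confirm numerically:
  x=-3.271: |R|=0.89920 <1
  x=-2.815: |R|=0.53292 <1
  x=-2.357: |R|=0.28906 <1
  x=-1.738: |R|=0.15701 <1
  x=-3.639: |R|=1.28465 >1
  x=-3.464: |R|=1.09135 >1
  x=-3.429: |R|=1.05486 >1
So |R|<1 on (-3.3750, 0).

(-3.3750,0); λ=-2 ⇒ h* = (27/8)/2 = 1.6875.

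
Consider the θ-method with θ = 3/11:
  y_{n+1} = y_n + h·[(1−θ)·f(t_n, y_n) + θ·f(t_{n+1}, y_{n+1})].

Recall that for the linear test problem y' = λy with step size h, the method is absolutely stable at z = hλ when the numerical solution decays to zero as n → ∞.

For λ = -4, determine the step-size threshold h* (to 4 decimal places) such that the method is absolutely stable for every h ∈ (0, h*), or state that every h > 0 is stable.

(-4.4000,0); λ=-4 ⇒ h* = (22/5)/4 = 1.1000.

On y'=λy, z=hλ:
  y_{n+1} = y_n + z·[8/11·y_n + 3/11·y_{n+1}] ⇒ (1 − 3/11z)y_{n+1} = (1 + 8/11z)y_n
  R(z) = (1 + 8/11z)/(1 − 3/11z).

Need |R(x)|<1, x<0.
x=-0.88: |R|=0.2903
R=−1: 1+8/11x = −1+3/11x ⇒ -5/11x=2 ⇒ x=2/(-5/11)=-4.4000
Confirm numerically:
  x=-4.344: |R|=0.98835 <1
  x=-3.820: |R|=0.87088 <1
  x=-3.679: |R|=0.83641 <1
  x=-1.915: |R|=0.25799 <1
  x=-4.746: |R|=1.06855 >1
  x=-4.526: |R|=1.02563 >1
Stable set (-4.4000, 0).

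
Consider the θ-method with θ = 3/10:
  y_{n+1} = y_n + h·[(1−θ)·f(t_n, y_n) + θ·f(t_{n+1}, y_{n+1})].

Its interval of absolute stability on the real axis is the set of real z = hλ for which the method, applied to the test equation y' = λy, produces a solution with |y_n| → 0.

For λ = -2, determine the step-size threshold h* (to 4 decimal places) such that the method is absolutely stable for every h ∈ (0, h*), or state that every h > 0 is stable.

(-5.0000,0); λ=-2 ⇒ h* = (5)/2 = 2.5000.

Test eqn y'=λy, z=hλ:
  y_{n+1} = y_n + z·[7/10·y_n + 3/10·y_{n+1}] ⇒ (1 − 3/10z)y_{n+1} = (1 + 7/10z)y_n
  R(z) = (1 + 7/10z)/(1 − 3/10z).

Boundary: |R(x)|=1, x<0.
x=-0.31: |R|=0.7164
R=−1: 1+7/10x = −1+3/10x ⇒ -2/5x=2 ⇒ x=2/(-2/5)=-5.0000
Confirm numerically:
  x=-4.613: |R|=0.93506 <1
  x=-4.127: |R|=0.84397 <1
  x=-2.592: |R|=0.45815 <1
  x=-2.121: |R|=0.29622 <1
  x=-5.538: |R|=1.08086 >1
  x=-5.516: |R|=1.07775 >1
  x=-5.229: |R|=1.03566 >1
Interval (-5.0000, 0).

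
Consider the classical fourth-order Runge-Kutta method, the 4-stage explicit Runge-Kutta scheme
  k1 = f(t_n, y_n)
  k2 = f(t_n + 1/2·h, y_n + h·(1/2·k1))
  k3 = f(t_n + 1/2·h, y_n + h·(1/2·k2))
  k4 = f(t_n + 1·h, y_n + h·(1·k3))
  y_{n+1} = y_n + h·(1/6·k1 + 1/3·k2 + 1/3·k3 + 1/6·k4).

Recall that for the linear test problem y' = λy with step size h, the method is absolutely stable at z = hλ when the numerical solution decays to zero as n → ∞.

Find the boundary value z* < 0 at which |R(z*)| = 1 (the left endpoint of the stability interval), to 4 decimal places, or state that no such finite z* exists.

left endpoint -2.7853.

With y'=λy (z=hλ):
  order 4, 4-stage ⇒ R(z)=1+z+z^2/2+z^3/6+z^4/24
  (e.g. R(-1.42)=0.28040, |R|=0.28040)

Need |R(x)|<1, x<0.
x=-1.42: |R|=0.2804
|R(-2.97)|=1.3161 |R(-2.65)|=0.8145 |R(-1.65)|=0.2714
Bisect:
  x_lo=-3.6216 |R|=3.1874  x_hi=-0.0830 |R|=0.9204
  mid=-1.85227 |R|=0.29448 →hi
  mid=-2.73692 |R|=0.92949 →hi
  mid=-3.17925 |R|=1.77563 →lo
  mid=-2.95809 |R|=1.29335 →lo
  mid=-2.84751 |R|=1.09792 →lo
  mid=-2.79221 |R|=1.01049 →lo
  mid=-2.76457 |R|=0.96920 →hi
  mid=-2.77839 |R|=0.98964 →hi
  mid=-2.78530 |R|=1.00002 →lo
  ...
  [-2.78530,-2.78509] ⇒ x*=-2.7853
So |R|<1 on (-2.7853, 0).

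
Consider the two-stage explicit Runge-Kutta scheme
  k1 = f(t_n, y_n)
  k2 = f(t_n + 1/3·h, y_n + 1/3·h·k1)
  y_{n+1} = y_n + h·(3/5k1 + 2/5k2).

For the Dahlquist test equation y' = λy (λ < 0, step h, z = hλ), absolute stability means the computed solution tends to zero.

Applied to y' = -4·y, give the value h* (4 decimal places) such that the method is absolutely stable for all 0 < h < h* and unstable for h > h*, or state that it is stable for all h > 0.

(-7.5000,0); λ=-4 ⇒ h* = (15/2)/4 = 1.8750.

With y'=λy (z=hλ):
  k1=λy_n ⇒ h·k1=z·y_n;  k2=λ(1+1/3z)y_n ⇒ h·k2=z(1+1/3z)y_n
  y_{n+1}/y_n = 1 + 3/5z + 2/5z(1+1/3z) = 1 + z + 2/15z²
  so R(z) = 1 + z + 2/15z².

Find x<0 with |R(x)|<1.
x=-1.46: |R|=0.1758
R=1: x+2/15x²=0 ⇒ x=−15/2=-7.5000; min R=1−1/(4·2/15)=-0.8750>−1
Confirm numerically:
  x=-5.634: |R|=0.40174 <1
  x=-5.585: |R|=0.42604 <1
  x=-3.546: |R|=0.86945 <1
  x=-7.981: |R|=1.51185 >1
  x=-7.769: |R|=1.27865 >1
  x=-7.639: |R|=1.14158 >1
Interval (-7.5000, 0).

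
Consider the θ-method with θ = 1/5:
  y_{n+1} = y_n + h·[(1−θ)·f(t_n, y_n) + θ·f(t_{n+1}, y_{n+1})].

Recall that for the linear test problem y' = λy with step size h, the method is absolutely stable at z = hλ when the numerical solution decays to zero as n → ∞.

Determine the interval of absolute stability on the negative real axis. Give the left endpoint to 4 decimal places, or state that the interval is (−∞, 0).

Test eqn y'=λy, z=hλ:
  y_{n+1} = y_n + z·[4/5·y_n + 1/5·y_{n+1}] ⇒ (1 − 1/5z)y_{n+1} = (1 + 4/5z)y_n
  Hence R(z) = (1 + 4/5z)/(1 − 1/5z).

Need |R(x)|<1, x<0.
x=-0.42: |R|=0.6125
R=−1: 1+4/5x = −1+1/5x ⇒ -3/5x=2 ⇒ x=2/(-3/5)=-3.3333
Confirm numerically:
  x=-3.001: |R|=0.87539 <1
  x=-2.528: |R|=0.67906 <1
  x=-1.585: |R|=0.20349 <1
  x=-3.732: |R|=1.13697 >1
  x=-3.511: |R|=1.06262 >1
  x=-3.379: |R|=1.01635 >1
So |R|<1 on (-3.3333, 0).

(-3.3333, 0).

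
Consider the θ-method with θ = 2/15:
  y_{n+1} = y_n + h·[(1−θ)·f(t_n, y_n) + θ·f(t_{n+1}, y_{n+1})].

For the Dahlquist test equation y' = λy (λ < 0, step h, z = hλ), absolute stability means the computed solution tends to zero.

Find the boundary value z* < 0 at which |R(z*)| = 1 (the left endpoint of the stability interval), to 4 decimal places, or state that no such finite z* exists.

z* = -2.7273.

Test eqn y'=λy, z=hλ:
  y_{n+1} = y_n + z·[13/15·y_n + 2/15·y_{n+1}] ⇒ (1 − 2/15z)y_{n+1} = (1 + 13/15z)y_n
  ⇒ R(z) = (1 + 13/15z)/(1 − 2/15z).

Find x<0 with |R(x)|<1.
x=-1.35: |R|=0.1441
R=−1: 1+13/15x = −1+2/15x ⇒ -11/15x=2 ⇒ x=2/(-11/15)=-2.7273
Confirm numerically:
  x=-2.471: |R|=0.85864 <1
  x=-1.833: |R|=0.47300 <1
  x=-1.293: |R|=0.10287 <1
  x=-1.246: |R|=0.06849 <1
  x=-3.203: |R|=1.24446 >1
  x=-2.979: |R|=1.13212 >1
  x=-2.901: |R|=1.09187 >1
So |R|<1 on (-2.7273, 0).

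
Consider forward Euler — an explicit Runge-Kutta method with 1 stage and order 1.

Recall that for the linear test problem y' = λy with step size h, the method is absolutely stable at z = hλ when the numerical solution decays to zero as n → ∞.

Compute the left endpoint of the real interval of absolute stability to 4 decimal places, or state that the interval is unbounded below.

z* = -2.0000.

On y'=λy, z=hλ:
  order 1, 1-stage ⇒ R(z)=1+z
  (e.g. R(-0.85)=0.15000, |R|=0.15000)

Find x<0 with |R(x)|<1.
x=-0.85: |R|=0.1500
|R(-2.27)|=1.2700 |R(-2.14)|=1.1400 |R(-0.56)|=0.4400
Bisect:
  x_lo=-2.6903 |R|=1.6903  x_hi=-0.2149 |R|=0.7851
  mid=-1.45256 |R|=0.45256 →hi
  mid=-2.07141 |R|=1.07141 →lo
  mid=-1.76199 |R|=0.76199 →hi
  mid=-1.91670 |R|=0.91670 →hi
  mid=-1.99406 |R|=0.99406 →hi
  mid=-2.03273 |R|=1.03273 →lo
  mid=-2.01339 |R|=1.01339 →lo
  mid=-2.00372 |R|=1.00372 →lo
  mid=-1.99889 |R|=0.99889 →hi
  ...
  [-2.00010,-1.99995] ⇒ x*=-2.0000
So |R|<1 on (-2.0000, 0).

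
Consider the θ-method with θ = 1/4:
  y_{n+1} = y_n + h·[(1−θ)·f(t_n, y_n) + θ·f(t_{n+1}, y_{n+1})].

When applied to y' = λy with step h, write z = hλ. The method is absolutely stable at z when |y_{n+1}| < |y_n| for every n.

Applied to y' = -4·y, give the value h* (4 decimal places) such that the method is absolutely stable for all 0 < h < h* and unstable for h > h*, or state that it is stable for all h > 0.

(-4.0000,0); λ=-4 ⇒ h* = (4)/4 = 1.0000.

With y'=λy (z=hλ):
  y_{n+1} = y_n + z·[3/4·y_n + 1/4·y_{n+1}] ⇒ (1 − 1/4z)y_{n+1} = (1 + 3/4z)y_n
  R(z) = (1 + 3/4z)/(1 − 1/4z).

Need |R(x)|<1, x<0.
x=-1.69: |R|=0.1880
R=−1: 1+3/4x = −1+1/4x ⇒ -1/2x=2 ⇒ x=2/(-1/2)=-4.0000
Confirm numerically:
  x=-3.838: |R|=0.95866 <1
  x=-3.434: |R|=0.84773 <1
  x=-2.724: |R|=0.62046 <1
  x=-2.174: |R|=0.40849 <1
  x=-4.340: |R|=1.08153 >1
  x=-4.220: |R|=1.05353 >1
Interval (-4.0000, 0).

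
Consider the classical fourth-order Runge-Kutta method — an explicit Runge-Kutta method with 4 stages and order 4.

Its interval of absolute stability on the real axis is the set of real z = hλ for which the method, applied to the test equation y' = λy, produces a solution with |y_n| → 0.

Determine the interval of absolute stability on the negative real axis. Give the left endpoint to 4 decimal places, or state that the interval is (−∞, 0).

On y'=λy, z=hλ:
  order 4, 4-stage ⇒ R(z)=1+z+z^2/2+z^3/6+z^4/24
  (e.g. R(-1.12)=0.33861, |R|=0.33861)

Solve |R(x)|<1 on ℝ⁻.
x=-1.12: |R|=0.3386
|R(-3.11)|=1.6106 |R(-2.57)|=0.7210 |R(-1.2)|=0.3184
Bisect:
  x_lo=-3.3283 |R|=2.1787  x_hi=-0.1742 |R|=0.8401
  mid=-1.75129 |R|=0.27895 →hi
  mid=-2.53981 |R|=0.68873 →hi
  mid=-2.93408 |R|=1.24849 →lo
  mid=-2.73695 |R|=0.92952 →hi
  mid=-2.83551 |R|=1.07839 →lo
  mid=-2.78623 |R|=1.00141 →lo
  mid=-2.76159 |R|=0.96484 →hi
  mid=-2.77391 |R|=0.98297 →hi
  ...
  [-2.78546,-2.78527] ⇒ x*=-2.7853
So |R|<1 on (-2.7853, 0).

(-2.7853, 0).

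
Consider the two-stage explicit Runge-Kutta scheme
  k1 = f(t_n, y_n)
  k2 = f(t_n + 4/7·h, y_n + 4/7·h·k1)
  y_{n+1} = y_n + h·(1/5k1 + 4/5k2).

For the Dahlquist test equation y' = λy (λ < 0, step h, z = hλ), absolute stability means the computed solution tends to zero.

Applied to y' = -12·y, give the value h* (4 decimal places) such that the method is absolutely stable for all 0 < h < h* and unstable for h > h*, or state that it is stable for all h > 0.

(-2.1875,0); λ=-12 ⇒ h* = (35/16)/12 = 0.1823.

Test eqn y'=λy, z=hλ:
  k1=λy_n ⇒ h·k1=z·y_n;  k2=λ(1+4/7z)y_n ⇒ h·k2=z(1+4/7z)y_n
  y_{n+1}/y_n = 1 + 1/5z + 4/5z(1+4/7z) = 1 + z + 16/35z²
  ⇒ R(z) = 1 + z + 16/35z².

Boundary: |R(x)|=1, x<0.
x=-1.13: |R|=0.4537
R=1: x+16/35x²=0 ⇒ x=−35/16=-2.1875; min R=1−1/(4·16/35)=0.4531>−1
Confirm numerically:
  x=-1.837: |R|=0.70566 <1
  x=-1.698: |R|=0.62004 <1
  x=-1.674: |R|=0.60704 <1
  x=-1.477: |R|=0.52027 <1
  x=-2.482: |R|=1.33415 >1
  x=-2.282: |R|=1.09858 >1
Interval (-2.1875, 0).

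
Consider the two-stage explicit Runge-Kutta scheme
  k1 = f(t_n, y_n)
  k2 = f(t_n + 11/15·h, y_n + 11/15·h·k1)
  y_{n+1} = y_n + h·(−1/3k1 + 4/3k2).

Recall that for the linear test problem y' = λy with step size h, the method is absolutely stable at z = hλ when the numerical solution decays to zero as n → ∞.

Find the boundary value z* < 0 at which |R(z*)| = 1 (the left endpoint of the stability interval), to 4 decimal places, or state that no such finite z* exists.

left endpoint -1.0227.

On y'=λy, z=hλ:
  k1=λy_n ⇒ h·k1=z·y_n;  k2=λ(1+11/15z)y_n ⇒ h·k2=z(1+11/15z)y_n
  y_{n+1}/y_n = 1 − 1/3z + 4/3z(1+11/15z) = 1 + z + 44/45z²
  R(z) = 1 + z + 44/45z².

Find x<0 with |R(x)|<1.
x=-1.5: |R|=1.7000
R=1: x+44/45x²=0 ⇒ x=−45/44=-1.0227; min R=1−1/(4·44/45)=0.7443>−1
Confirm numerically:
  x=-0.958: |R|=0.93937 <1
  x=-0.895: |R|=0.88822 <1
  x=-0.673: |R|=0.76986 <1
  x=-1.451: |R|=1.60761 >1
  x=-1.437: |R|=1.58208 >1
  x=-1.411: |R|=1.53568 >1
So |R|<1 on (-1.0227, 0).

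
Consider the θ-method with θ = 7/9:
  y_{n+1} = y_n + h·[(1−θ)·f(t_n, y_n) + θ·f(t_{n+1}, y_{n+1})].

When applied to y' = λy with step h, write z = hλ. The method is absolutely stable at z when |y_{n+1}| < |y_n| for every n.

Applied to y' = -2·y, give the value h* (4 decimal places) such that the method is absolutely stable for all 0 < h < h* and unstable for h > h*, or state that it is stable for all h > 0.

Set f=λy, z=hλ:
  y_{n+1} = y_n + z·[2/9·y_n + 7/9·y_{n+1}] ⇒ (1 − 7/9z)y_{n+1} = (1 + 2/9z)y_n
  Hence R(z) = (1 + 2/9z)/(1 − 7/9z).

Solve |R(x)|<1 on ℝ⁻.
x=-1.29: |R|=0.3561
x=-2: |R|=0.2174
x=-10: |R|=0.1392
x=-100: |R|=0.2694
θ=7/9≥1/2 ⇒ |1+2/9x|<|1−7/9x| ∀x<0 ⇒ unbounded interval.

unbounded; (−∞, 0). Any h>0 works for λ=-2.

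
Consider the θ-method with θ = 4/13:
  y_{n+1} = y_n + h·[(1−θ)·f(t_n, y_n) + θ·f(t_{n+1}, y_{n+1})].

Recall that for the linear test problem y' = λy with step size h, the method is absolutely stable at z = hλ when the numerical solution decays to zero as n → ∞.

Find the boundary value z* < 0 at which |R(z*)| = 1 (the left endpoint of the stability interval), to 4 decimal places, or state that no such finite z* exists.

With y'=λy (z=hλ):
  y_{n+1} = y_n + z·[9/13·y_n + 4/13·y_{n+1}] ⇒ (1 − 4/13z)y_{n+1} = (1 + 9/13z)y_n
  Hence R(z) = (1 + 9/13z)/(1 − 4/13z).

Solve |R(x)|<1 on ℝ⁻.
x=-0.84: |R|=0.3325
R=−1: 1+9/13x = −1+4/13x ⇒ -5/13x=2 ⇒ x=2/(-5/13)=-5.2000
Confirm numerically:
  x=-4.776: |R|=0.93396 <1
  x=-3.045: |R|=0.57208 <1
  x=-2.651: |R|=0.46005 <1
  x=-5.553: |R|=1.05012 >1
  x=-5.343: |R|=1.02080 >1
Stable set (-5.2000, 0).

z* = -5.2000.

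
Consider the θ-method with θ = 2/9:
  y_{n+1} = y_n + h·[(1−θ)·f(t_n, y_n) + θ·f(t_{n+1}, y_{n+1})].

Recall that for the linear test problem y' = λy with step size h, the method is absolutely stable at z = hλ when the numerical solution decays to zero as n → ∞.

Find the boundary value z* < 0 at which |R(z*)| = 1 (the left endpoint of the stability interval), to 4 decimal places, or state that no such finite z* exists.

z* = -3.6000.

Set f=λy, z=hλ:
  y_{n+1} = y_n + z·[7/9·y_n + 2/9·y_{n+1}] ⇒ (1 − 2/9z)y_{n+1} = (1 + 7/9z)y_n
  ⇒ R(z) = (1 + 7/9z)/(1 − 2/9z).

Find x<0 with |R(x)|<1.
x=-1.07: |R|=0.1355
R=−1: 1+7/9x = −1+2/9x ⇒ -5/9x=2 ⇒ x=2/(-5/9)=-3.6000
Confirm numerically:
  x=-2.799: |R|=0.72565 <1
  x=-2.729: |R|=0.69878 <1
  x=-2.615: |R|=0.65390 <1
  x=-1.838: |R|=0.30499 <1
  x=-4.109: |R|=1.14781 >1
  x=-3.756: |R|=1.04724 >1
So |R|<1 on (-3.6000, 0).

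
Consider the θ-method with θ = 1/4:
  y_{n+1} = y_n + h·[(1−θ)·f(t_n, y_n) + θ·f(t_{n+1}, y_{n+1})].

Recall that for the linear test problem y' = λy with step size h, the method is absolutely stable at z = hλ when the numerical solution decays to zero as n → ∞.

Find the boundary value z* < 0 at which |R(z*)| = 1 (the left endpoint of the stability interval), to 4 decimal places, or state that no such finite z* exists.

Set f=λy, z=hλ:
  y_{n+1} = y_n + z·[3/4·y_n + 1/4·y_{n+1}] ⇒ (1 − 1/4z)y_{n+1} = (1 + 3/4z)y_n
  R(z) = (1 + 3/4z)/(1 − 1/4z).

Find x<0 with |R(x)|<1.
x=-0.83: |R|=0.3126
R=−1: 1+3/4x = −1+1/4x ⇒ -1/2x=2 ⇒ x=2/(-1/2)=-4.0000
Confirm numerically:
  x=-3.453: |R|=0.85321 <1
  x=-3.256: |R|=0.79493 <1
  x=-2.371: |R|=0.48862 <1
  x=-1.727: |R|=0.20622 <1
  x=-4.424: |R|=1.10066 >1
  x=-4.198: |R|=1.04830 >1
So |R|<1 on (-4.0000, 0).

z* = -4.0000.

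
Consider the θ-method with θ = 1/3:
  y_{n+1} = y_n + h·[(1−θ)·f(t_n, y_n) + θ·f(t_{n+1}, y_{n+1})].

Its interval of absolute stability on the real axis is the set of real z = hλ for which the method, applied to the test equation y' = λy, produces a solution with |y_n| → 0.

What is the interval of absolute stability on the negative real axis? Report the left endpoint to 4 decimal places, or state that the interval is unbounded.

(-6.0000, 0).

Set f=λy, z=hλ:
  y_{n+1} = y_n + z·[2/3·y_n + 1/3·y_{n+1}] ⇒ (1 − 1/3z)y_{n+1} = (1 + 2/3z)y_n
  ⇒ R(z) = (1 + 2/3z)/(1 − 1/3z).

Need |R(x)|<1, x<0.
x=-1.4: |R|=0.0455
R=−1: 1+2/3x = −1+1/3x ⇒ -1/3x=2 ⇒ x=2/(-1/3)=-6.0000
Confirm numerically:
  x=-5.900: |R|=0.98876 <1
  x=-5.374: |R|=0.92524 <1
  x=-4.817: |R|=0.84866 <1
  x=-3.073: |R|=0.51803 <1
  x=-6.466: |R|=1.04923 >1
  x=-6.048: |R|=1.00531 >1
Interval (-6.0000, 0).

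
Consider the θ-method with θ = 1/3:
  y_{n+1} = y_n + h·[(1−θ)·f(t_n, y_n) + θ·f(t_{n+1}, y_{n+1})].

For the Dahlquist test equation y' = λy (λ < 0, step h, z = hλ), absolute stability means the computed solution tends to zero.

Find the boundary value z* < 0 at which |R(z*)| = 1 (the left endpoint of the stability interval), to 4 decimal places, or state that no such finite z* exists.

Set f=λy, z=hλ:
  y_{n+1} = y_n + z·[2/3·y_n + 1/3·y_{n+1}] ⇒ (1 − 1/3z)y_{n+1} = (1 + 2/3z)y_n
  ⇒ R(z) = (1 + 2/3z)/(1 − 1/3z).

Boundary: |R(x)|=1, x<0.
x=-1.57: |R|=0.0306
R=−1: 1+2/3x = −1+1/3x ⇒ -1/3x=2 ⇒ x=2/(-1/3)=-6.0000
Confirm numerically:
  x=-4.387: |R|=0.78164 <1
  x=-4.349: |R|=0.77534 <1
  x=-3.481: |R|=0.61133 <1
  x=-2.488: |R|=0.36006 <1
  x=-6.510: |R|=1.05363 >1
  x=-6.147: |R|=1.01607 >1
  x=-6.124: |R|=1.01359 >1
Interval (-6.0000, 0).

z* = -6.0000.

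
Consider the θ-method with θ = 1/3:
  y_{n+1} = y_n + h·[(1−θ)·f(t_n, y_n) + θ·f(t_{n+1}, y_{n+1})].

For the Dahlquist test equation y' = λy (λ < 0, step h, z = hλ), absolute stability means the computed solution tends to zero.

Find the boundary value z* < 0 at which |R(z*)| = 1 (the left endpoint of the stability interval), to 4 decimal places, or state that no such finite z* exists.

With y'=λy (z=hλ):
  y_{n+1} = y_n + z·[2/3·y_n + 1/3·y_{n+1}] ⇒ (1 − 1/3z)y_{n+1} = (1 + 2/3z)y_n
  Hence R(z) = (1 + 2/3z)/(1 − 1/3z).

Need |R(x)|<1, x<0.
x=-1.76: |R|=0.1092
R=−1: 1+2/3x = −1+1/3x ⇒ -1/3x=2 ⇒ x=2/(-1/3)=-6.0000
Confirm numerically:
  x=-3.939: |R|=0.70298 <1
  x=-3.096: |R|=0.52362 <1
  x=-2.993: |R|=0.49825 <1
  x=-2.429: |R|=0.34224 <1
  x=-6.438: |R|=1.04641 >1
  x=-6.206: |R|=1.02238 >1
So |R|<1 on (-6.0000, 0).

left endpoint -6.0000.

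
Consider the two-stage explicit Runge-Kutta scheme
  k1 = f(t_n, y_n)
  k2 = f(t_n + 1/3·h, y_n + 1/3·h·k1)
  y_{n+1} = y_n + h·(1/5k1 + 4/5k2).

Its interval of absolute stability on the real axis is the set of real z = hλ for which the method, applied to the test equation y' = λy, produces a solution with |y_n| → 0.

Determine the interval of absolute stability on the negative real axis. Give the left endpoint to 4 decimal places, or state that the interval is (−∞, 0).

(-3.7500, 0).

On y'=λy, z=hλ:
  k1=λy_n ⇒ h·k1=z·y_n;  k2=λ(1+1/3z)y_n ⇒ h·k2=z(1+1/3z)y_n
  y_{n+1}/y_n = 1 + 1/5z + 4/5z(1+1/3z) = 1 + z + 4/15z²
  so R(z) = 1 + z + 4/15z².

Find x<0 with |R(x)|<1.
x=-0.6: |R|=0.4960
R=1: x+4/15x²=0 ⇒ x=−15/4=-3.7500; min R=1−1/(4·4/15)=0.0625>−1
Confirm numerically:
  x=-2.490: |R|=0.16336 <1
  x=-1.850: |R|=0.06267 <1
  x=-1.750: |R|=0.06667 <1
  x=-4.192: |R|=1.49410 >1
  x=-4.162: |R|=1.45727 >1
  x=-4.125: |R|=1.41250 >1
Stable set (-3.7500, 0).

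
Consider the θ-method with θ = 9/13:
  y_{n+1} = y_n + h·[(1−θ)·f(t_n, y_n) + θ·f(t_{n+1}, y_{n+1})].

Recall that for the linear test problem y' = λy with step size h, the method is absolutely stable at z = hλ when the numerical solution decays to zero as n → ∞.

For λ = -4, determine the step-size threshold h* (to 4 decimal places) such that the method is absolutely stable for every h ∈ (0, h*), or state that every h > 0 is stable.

With y'=λy (z=hλ):
  y_{n+1} = y_n + z·[4/13·y_n + 9/13·y_{n+1}] ⇒ (1 − 9/13z)y_{n+1} = (1 + 4/13z)y_n
  Hence R(z) = (1 + 4/13z)/(1 − 9/13z).

Find x<0 with |R(x)|<1.
x=-0.97: |R|=0.4197
x=-2: |R|=0.1613
x=-10: |R|=0.2621
x=-100: |R|=0.4239
θ=9/13≥1/2 ⇒ |1+4/13x|<|1−9/13x| ∀x<0 ⇒ unbounded interval.

interval (−∞, 0). Any h>0 works for λ=-4.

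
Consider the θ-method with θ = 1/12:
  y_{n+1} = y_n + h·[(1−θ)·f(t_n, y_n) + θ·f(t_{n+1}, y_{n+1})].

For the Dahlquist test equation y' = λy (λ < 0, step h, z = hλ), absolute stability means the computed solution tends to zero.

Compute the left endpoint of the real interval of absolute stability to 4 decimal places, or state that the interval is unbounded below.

With y'=λy (z=hλ):
  y_{n+1} = y_n + z·[11/12·y_n + 1/12·y_{n+1}] ⇒ (1 − 1/12z)y_{n+1} = (1 + 11/12z)y_n
  Hence R(z) = (1 + 11/12z)/(1 − 1/12z).

Solve |R(x)|<1 on ℝ⁻.
x=-1.04: |R|=0.0429
R=−1: 1+11/12x = −1+1/12x ⇒ -5/6x=2 ⇒ x=2/(-5/6)=-2.4000
Confirm numerically:
  x=-2.367: |R|=0.97703 <1
  x=-2.234: |R|=0.88338 <1
  x=-2.174: |R|=0.84055 <1
  x=-1.244: |R|=0.12715 <1
  x=-2.758: |R|=1.24258 >1
  x=-2.656: |R|=1.17467 >1
  x=-2.589: |R|=1.12955 >1
Interval (-2.4000, 0).

z* = -2.4000.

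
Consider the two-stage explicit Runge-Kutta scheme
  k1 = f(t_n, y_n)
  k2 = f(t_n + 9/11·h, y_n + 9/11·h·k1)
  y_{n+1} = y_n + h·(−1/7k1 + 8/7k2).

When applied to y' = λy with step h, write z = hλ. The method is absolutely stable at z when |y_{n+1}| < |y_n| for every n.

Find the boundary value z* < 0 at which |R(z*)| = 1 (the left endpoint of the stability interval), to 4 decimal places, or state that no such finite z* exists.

On y'=λy, z=hλ:
  k1=λy_n ⇒ h·k1=z·y_n;  k2=λ(1+9/11z)y_n ⇒ h·k2=z(1+9/11z)y_n
  y_{n+1}/y_n = 1 − 1/7z + 8/7z(1+9/11z) = 1 + z + 72/77z²
  Hence R(z) = 1 + z + 72/77z².

Need |R(x)|<1, x<0.
x=-1.23: |R|=1.1847
R=1: x+72/77x²=0 ⇒ x=−77/72=-1.0694; min R=1−1/(4·72/77)=0.7326>−1
Confirm numerically:
  x=-0.721: |R|=0.76509 <1
  x=-0.704: |R|=0.75943 <1
  x=-0.637: |R|=0.74242 <1
  x=-1.491: |R|=1.58773 >1
  x=-1.296: |R|=1.27455 >1
Stable set (-1.0694, 0).

z* = -1.0694.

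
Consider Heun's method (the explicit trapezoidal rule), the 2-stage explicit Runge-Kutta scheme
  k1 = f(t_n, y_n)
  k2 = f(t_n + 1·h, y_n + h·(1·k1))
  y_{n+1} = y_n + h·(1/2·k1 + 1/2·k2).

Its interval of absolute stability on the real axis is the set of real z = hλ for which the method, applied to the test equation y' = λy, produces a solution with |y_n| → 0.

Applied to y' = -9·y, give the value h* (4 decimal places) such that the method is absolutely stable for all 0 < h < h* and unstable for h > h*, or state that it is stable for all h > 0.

With y'=λy (z=hλ):
  order 2, 2-stage ⇒ R(z)=1+z+z^2/2
  (e.g. R(-1.67)=0.72445, |R|=0.72445)

Need |R(x)|<1, x<0.
x=-1.67: |R|=0.7244
|R(-1.86)|=0.8698 |R(-1.39)|=0.5760 |R(-0.96)|=0.5008
Bisect:
  x_lo=-2.6194 |R|=1.8113  x_hi=-0.0600 |R|=0.9418
  mid=-1.33971 |R|=0.55770 →hi
  mid=-1.97958 |R|=0.97978 →hi
  mid=-2.29951 |R|=1.34436 →lo
  mid=-2.13954 |R|=1.14928 →lo
  mid=-2.05956 |R|=1.06133 →lo
  mid=-2.01957 |R|=1.01976 →lo
  mid=-1.99957 |R|=0.99957 →hi
  ...
  [-2.00004,-1.99988] ⇒ x*=-2.0000
Interval (-2.0000, 0).

(-2.0000,0); λ=-9 ⇒ h* = 0.2222.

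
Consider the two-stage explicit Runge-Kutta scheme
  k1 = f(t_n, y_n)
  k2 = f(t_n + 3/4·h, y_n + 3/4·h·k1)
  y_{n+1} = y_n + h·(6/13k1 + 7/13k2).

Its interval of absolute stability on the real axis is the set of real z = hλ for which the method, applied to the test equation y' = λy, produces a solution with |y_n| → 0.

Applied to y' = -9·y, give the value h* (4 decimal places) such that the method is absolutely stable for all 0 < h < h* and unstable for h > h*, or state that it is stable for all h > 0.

With y'=λy (z=hλ):
  k1=λy_n ⇒ h·k1=z·y_n;  k2=λ(1+3/4z)y_n ⇒ h·k2=z(1+3/4z)y_n
  y_{n+1}/y_n = 1 + 6/13z + 7/13z(1+3/4z) = 1 + z + 21/52z²
  so R(z) = 1 + z + 21/52z².

Boundary: |R(x)|=1, x<0.
x=-1.24: |R|=0.3810
R=1: x+21/52x²=0 ⇒ x=−52/21=-2.4762; min R=1−1/(4·21/52)=0.3810>−1
Confirm numerically:
  x=-2.343: |R|=0.87397 <1
  x=-2.053: |R|=0.64913 <1
  x=-1.687: |R|=0.46233 <1
  x=-1.088: |R|=0.39005 <1
  x=-2.812: |R|=1.38135 >1
  x=-2.537: |R|=1.06230 >1
Interval (-2.4762, 0).

(-2.4762,0); λ=-9 ⇒ h* = (52/21)/9 = 0.2751.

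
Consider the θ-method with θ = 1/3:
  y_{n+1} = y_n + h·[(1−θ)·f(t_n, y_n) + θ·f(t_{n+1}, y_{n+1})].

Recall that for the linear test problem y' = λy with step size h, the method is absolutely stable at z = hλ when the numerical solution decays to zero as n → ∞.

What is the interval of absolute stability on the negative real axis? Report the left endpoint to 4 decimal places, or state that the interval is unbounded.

With y'=λy (z=hλ):
  y_{n+1} = y_n + z·[2/3·y_n + 1/3·y_{n+1}] ⇒ (1 − 1/3z)y_{n+1} = (1 + 2/3z)y_n
  R(z) = (1 + 2/3z)/(1 − 1/3z).

Solve |R(x)|<1 on ℝ⁻.
x=-1.02: |R|=0.2388
R=−1: 1+2/3x = −1+1/3x ⇒ -1/3x=2 ⇒ x=2/(-1/3)=-6.0000
Confirm numerically:
  x=-4.896: |R|=0.86018 <1
  x=-4.049: |R|=0.72322 <1
  x=-3.948: |R|=0.70466 <1
  x=-2.400: |R|=0.33333 <1
  x=-6.370: |R|=1.03949 >1
  x=-6.295: |R|=1.03174 >1
Interval (-6.0000, 0).

(-6.0000, 0).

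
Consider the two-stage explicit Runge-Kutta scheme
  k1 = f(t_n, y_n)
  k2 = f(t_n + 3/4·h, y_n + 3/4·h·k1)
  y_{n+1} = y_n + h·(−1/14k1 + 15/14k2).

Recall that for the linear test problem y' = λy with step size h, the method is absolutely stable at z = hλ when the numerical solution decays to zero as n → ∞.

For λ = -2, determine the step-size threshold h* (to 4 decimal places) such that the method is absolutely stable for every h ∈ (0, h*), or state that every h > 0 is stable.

(-1.2444,0); λ=-2 ⇒ h* = (56/45)/2 = 0.6222.

Test eqn y'=λy, z=hλ:
  k1=λy_n ⇒ h·k1=z·y_n;  k2=λ(1+3/4z)y_n ⇒ h·k2=z(1+3/4z)y_n
  y_{n+1}/y_n = 1 − 1/14z + 15/14z(1+3/4z) = 1 + z + 45/56z²
  Hence R(z) = 1 + z + 45/56z².

Find x<0 with |R(x)|<1.
x=-0.78: |R|=0.7089
R=1: x+45/56x²=0 ⇒ x=−56/45=-1.2444; min R=1−1/(4·45/56)=0.6889>−1
Confirm numerically:
  x=-0.768: |R|=0.70597 <1
  x=-0.700: |R|=0.69375 <1
  x=-0.607: |R|=0.68908 <1
  x=-1.767: |R|=1.74198 >1
  x=-1.415: |R|=1.19393 >1
So |R|<1 on (-1.2444, 0).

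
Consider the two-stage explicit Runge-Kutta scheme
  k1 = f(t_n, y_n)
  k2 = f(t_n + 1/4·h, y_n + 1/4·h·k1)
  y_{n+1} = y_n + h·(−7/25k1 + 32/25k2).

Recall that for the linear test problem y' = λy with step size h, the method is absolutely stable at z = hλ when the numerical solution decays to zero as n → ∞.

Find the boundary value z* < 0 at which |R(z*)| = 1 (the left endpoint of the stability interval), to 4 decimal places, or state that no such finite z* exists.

z* = -3.1250.

On y'=λy, z=hλ:
  k1=λy_n ⇒ h·k1=z·y_n;  k2=λ(1+1/4z)y_n ⇒ h·k2=z(1+1/4z)y_n
  y_{n+1}/y_n = 1 − 7/25z + 32/25z(1+1/4z) = 1 + z + 8/25z²
  Hence R(z) = 1 + z + 8/25z².

Find x<0 with |R(x)|<1.
x=-0.64: |R|=0.4911
R=1: x+8/25x²=0 ⇒ x=−25/8=-3.1250; min R=1−1/(4·8/25)=0.2188>−1
Confirm numerically:
  x=-3.050: |R|=0.92680 <1
  x=-2.067: |R|=0.30020 <1
  x=-1.610: |R|=0.21947 <1
  x=-3.443: |R|=1.35036 >1
  x=-3.247: |R|=1.12676 >1
So |R|<1 on (-3.1250, 0).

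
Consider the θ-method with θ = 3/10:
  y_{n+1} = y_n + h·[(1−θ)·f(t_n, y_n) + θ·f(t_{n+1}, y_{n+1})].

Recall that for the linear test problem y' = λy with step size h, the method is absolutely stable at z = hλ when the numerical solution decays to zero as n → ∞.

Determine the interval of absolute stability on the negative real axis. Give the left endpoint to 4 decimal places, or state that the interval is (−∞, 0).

z∈(-5.0000,0).

On y'=λy, z=hλ:
  y_{n+1} = y_n + z·[7/10·y_n + 3/10·y_{n+1}] ⇒ (1 − 3/10z)y_{n+1} = (1 + 7/10z)y_n
  ⇒ R(z) = (1 + 7/10z)/(1 − 3/10z).

Find x<0 with |R(x)|<1.
x=-1.55: |R|=0.0580
R=−1: 1+7/10x = −1+3/10x ⇒ -2/5x=2 ⇒ x=2/(-2/5)=-5.0000
Confirm numerically:
  x=-4.257: |R|=0.86948 <1
  x=-3.359: |R|=0.67306 <1
  x=-3.340: |R|=0.66833 <1
  x=-2.917: |R|=0.55565 <1
  x=-5.581: |R|=1.08690 >1
  x=-5.278: |R|=1.04304 >1
  x=-5.056: |R|=1.00890 >1
Interval (-5.0000, 0).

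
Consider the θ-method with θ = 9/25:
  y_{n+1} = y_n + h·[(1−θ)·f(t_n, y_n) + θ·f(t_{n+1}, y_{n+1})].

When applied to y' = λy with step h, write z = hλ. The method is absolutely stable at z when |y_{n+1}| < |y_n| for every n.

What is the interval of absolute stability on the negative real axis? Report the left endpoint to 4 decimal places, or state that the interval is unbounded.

z∈(-7.1429,0).

On y'=λy, z=hλ:
  y_{n+1} = y_n + z·[16/25·y_n + 9/25·y_{n+1}] ⇒ (1 − 9/25z)y_{n+1} = (1 + 16/25z)y_n
  so R(z) = (1 + 16/25z)/(1 − 9/25z).

Boundary: |R(x)|=1, x<0.
x=-0.4: |R|=0.6503
R=−1: 1+16/25x = −1+9/25x ⇒ -7/25x=2 ⇒ x=2/(-7/25)=-7.1429
Confirm numerically:
  x=-6.633: |R|=0.95786 <1
  x=-6.180: |R|=0.91640 <1
  x=-3.372: |R|=0.52309 <1
  x=-7.629: |R|=1.03633 >1
  x=-7.588: |R|=1.03340 >1
  x=-7.210: |R|=1.00523 >1
Stable set (-7.1429, 0).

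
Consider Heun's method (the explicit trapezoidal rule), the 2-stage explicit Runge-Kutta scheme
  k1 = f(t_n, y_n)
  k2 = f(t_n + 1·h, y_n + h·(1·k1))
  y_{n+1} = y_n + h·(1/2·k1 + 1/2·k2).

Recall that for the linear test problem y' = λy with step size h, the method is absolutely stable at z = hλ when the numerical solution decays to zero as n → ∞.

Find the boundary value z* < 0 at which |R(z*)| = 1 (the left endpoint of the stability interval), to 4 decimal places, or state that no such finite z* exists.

Set f=λy, z=hλ:
  order 2, 2-stage ⇒ R(z)=1+z+z^2/2
  (e.g. R(-1.39)=0.57605, |R|=0.57605)

Find x<0 with |R(x)|<1.
x=-1.39: |R|=0.5760
|R(-2.02)|=1.0202 |R(-2)|=1.0000 |R(-1.94)|=0.9418
Bisect:
  x_lo=-2.5431 |R|=1.6906  x_hi=-0.2480 |R|=0.7827
  mid=-1.39558 |R|=0.57824 →hi
  mid=-1.96935 |R|=0.96982 →hi
  mid=-2.25623 |R|=1.28906 →lo
  mid=-2.11279 |R|=1.11915 →lo
  mid=-2.04107 |R|=1.04191 →lo
  mid=-2.00521 |R|=1.00522 →lo
  mid=-1.98728 |R|=0.98736 →hi
  mid=-1.99624 |R|=0.99625 →hi
  mid=-2.00073 |R|=1.00073 →lo
  mid=-1.99849 |R|=0.99849 →hi
  ...
  [-2.00003,-1.99989] ⇒ x*=-2.0000
So |R|<1 on (-2.0000, 0).

z* = -2.0000.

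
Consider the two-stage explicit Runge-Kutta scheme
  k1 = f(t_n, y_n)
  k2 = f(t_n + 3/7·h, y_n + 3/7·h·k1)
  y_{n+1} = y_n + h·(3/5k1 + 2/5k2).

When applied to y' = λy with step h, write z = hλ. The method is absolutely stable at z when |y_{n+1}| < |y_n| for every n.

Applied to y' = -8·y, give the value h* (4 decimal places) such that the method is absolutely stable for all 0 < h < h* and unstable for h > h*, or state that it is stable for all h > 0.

(-5.8333,0); λ=-8 ⇒ h* = (35/6)/8 = 0.7292.

On y'=λy, z=hλ:
  k1=λy_n ⇒ h·k1=z·y_n;  k2=λ(1+3/7z)y_n ⇒ h·k2=z(1+3/7z)y_n
  y_{n+1}/y_n = 1 + 3/5z + 2/5z(1+3/7z) = 1 + z + 6/35z²
  Hence R(z) = 1 + z + 6/35z².

Find x<0 with |R(x)|<1.
x=-1.64: |R|=0.1789
R=1: x+6/35x²=0 ⇒ x=−35/6=-5.8333; min R=1−1/(4·6/35)=-0.4583>−1
Confirm numerically:
  x=-4.691: |R|=0.08137 <1
  x=-3.392: |R|=0.41960 <1
  x=-2.984: |R|=0.45756 <1
  x=-6.325: |R|=1.53311 >1
  x=-6.312: |R|=1.51794 >1
So |R|<1 on (-5.8333, 0).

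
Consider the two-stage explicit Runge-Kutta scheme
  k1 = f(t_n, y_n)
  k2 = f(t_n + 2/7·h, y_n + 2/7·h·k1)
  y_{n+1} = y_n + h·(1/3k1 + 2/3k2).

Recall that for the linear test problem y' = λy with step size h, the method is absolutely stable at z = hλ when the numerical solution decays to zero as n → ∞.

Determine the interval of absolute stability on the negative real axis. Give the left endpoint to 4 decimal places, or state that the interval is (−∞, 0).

Test eqn y'=λy, z=hλ:
  k1=λy_n ⇒ h·k1=z·y_n;  k2=λ(1+2/7z)y_n ⇒ h·k2=z(1+2/7z)y_n
  y_{n+1}/y_n = 1 + 1/3z + 2/3z(1+2/7z) = 1 + z + 4/21z²
  so R(z) = 1 + z + 4/21z².

Solve |R(x)|<1 on ℝ⁻.
x=-0.7: |R|=0.3933
R=1: x+4/21x²=0 ⇒ x=−21/4=-5.2500; min R=1−1/(4·4/21)=-0.3125>−1
Confirm numerically:
  x=-4.919: |R|=0.68987 <1
  x=-4.272: |R|=0.20419 <1
  x=-2.708: |R|=0.31119 <1
  x=-2.288: |R|=0.29087 <1
  x=-5.768: |R|=1.56911 >1
  x=-5.320: |R|=1.07093 >1
So |R|<1 on (-5.2500, 0).

(-5.2500, 0).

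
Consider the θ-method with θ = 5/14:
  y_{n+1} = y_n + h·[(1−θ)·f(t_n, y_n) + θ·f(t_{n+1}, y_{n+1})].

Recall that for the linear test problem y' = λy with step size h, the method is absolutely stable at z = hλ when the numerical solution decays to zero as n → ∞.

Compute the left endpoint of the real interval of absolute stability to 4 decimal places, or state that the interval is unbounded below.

z* = -7.0000.

Set f=λy, z=hλ:
  y_{n+1} = y_n + z·[9/14·y_n + 5/14·y_{n+1}] ⇒ (1 − 5/14z)y_{n+1} = (1 + 9/14z)y_n
  ⇒ R(z) = (1 + 9/14z)/(1 − 5/14z).

Solve |R(x)|<1 on ℝ⁻.
x=-1.25: |R|=0.1358
R=−1: 1+9/14x = −1+5/14x ⇒ -2/7x=2 ⇒ x=2/(-2/7)=-7.0000
Confirm numerically:
  x=-4.702: |R|=0.75495 <1
  x=-3.571: |R|=0.56942 <1
  x=-3.222: |R|=0.49811 <1
  x=-7.483: |R|=1.03758 >1
  x=-7.168: |R|=1.01348 >1
  x=-7.110: |R|=1.00888 >1
So |R|<1 on (-7.0000, 0).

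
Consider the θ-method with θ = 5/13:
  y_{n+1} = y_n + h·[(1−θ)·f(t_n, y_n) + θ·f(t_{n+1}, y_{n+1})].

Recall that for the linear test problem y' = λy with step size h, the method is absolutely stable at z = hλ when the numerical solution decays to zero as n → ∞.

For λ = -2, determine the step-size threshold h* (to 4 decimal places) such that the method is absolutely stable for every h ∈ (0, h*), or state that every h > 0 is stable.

Test eqn y'=λy, z=hλ:
  y_{n+1} = y_n + z·[8/13·y_n + 5/13·y_{n+1}] ⇒ (1 − 5/13z)y_{n+1} = (1 + 8/13z)y_n
  so R(z) = (1 + 8/13z)/(1 − 5/13z).

Solve |R(x)|<1 on ℝ⁻.
x=-1.57: |R|=0.0211
R=−1: 1+8/13x = −1+5/13x ⇒ -3/13x=2 ⇒ x=2/(-3/13)=-8.6667
Confirm numerically:
  x=-6.669: |R|=0.87069 <1
  x=-5.968: |R|=0.81102 <1
  x=-5.412: |R|=0.75627 <1
  x=-9.173: |R|=1.02580 >1
  x=-8.851: |R|=1.00966 >1
  x=-8.832: |R|=1.00868 >1
Interval (-8.6667, 0).

(-8.6667,0); λ=-2 ⇒ h* = (26/3)/2 = 4.3333.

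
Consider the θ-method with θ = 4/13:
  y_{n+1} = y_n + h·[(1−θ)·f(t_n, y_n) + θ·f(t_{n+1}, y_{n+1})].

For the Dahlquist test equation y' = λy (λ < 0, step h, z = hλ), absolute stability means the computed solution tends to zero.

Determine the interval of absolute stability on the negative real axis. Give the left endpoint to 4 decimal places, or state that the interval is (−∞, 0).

z∈(-5.2000,0).

Test eqn y'=λy, z=hλ:
  y_{n+1} = y_n + z·[9/13·y_n + 4/13·y_{n+1}] ⇒ (1 − 4/13z)y_{n+1} = (1 + 9/13z)y_n
  R(z) = (1 + 9/13z)/(1 − 4/13z).

Boundary: |R(x)|=1, x<0.
x=-1.55: |R|=0.0495
R=−1: 1+9/13x = −1+4/13x ⇒ -5/13x=2 ⇒ x=2/(-5/13)=-5.2000
Confirm numerically:
  x=-5.062: |R|=0.97925 <1
  x=-3.355: |R|=0.65083 <1
  x=-3.240: |R|=0.62250 <1
  x=-5.531: |R|=1.04712 >1
  x=-5.481: |R|=1.04023 >1
  x=-5.369: |R|=1.02451 >1
Interval (-5.2000, 0).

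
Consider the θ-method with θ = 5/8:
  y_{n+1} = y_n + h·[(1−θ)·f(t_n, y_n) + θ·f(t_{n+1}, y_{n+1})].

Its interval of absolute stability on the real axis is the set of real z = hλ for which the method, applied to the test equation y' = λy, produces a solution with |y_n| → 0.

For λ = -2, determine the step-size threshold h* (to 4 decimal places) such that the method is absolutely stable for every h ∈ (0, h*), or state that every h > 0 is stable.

Test eqn y'=λy, z=hλ:
  y_{n+1} = y_n + z·[3/8·y_n + 5/8·y_{n+1}] ⇒ (1 − 5/8z)y_{n+1} = (1 + 3/8z)y_n
  R(z) = (1 + 3/8z)/(1 − 5/8z).

Solve |R(x)|<1 on ℝ⁻.
x=-0.78: |R|=0.4756
x=-2: |R|=0.1111
x=-10: |R|=0.3793
x=-100: |R|=0.5748
θ=5/8≥1/2 ⇒ |1+3/8x|<|1−5/8x| ∀x<0 ⇒ stable on all of ℝ⁻.

unbounded; (−∞, 0). Any h>0 works for λ=-2.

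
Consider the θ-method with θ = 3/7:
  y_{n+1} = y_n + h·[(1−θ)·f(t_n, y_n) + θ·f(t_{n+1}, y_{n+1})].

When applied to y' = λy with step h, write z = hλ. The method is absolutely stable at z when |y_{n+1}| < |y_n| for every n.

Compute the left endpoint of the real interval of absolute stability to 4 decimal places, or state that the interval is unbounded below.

z* = -14.0000.

Set f=λy, z=hλ:
  y_{n+1} = y_n + z·[4/7·y_n + 3/7·y_{n+1}] ⇒ (1 − 3/7z)y_{n+1} = (1 + 4/7z)y_n
  Hence R(z) = (1 + 4/7z)/(1 − 3/7z).

Boundary: |R(x)|=1, x<0.
x=-1.45: |R|=0.1057
R=−1: 1+4/7x = −1+3/7x ⇒ -1/7x=2 ⇒ x=2/(-1/7)=-14.0000
Confirm numerically:
  x=-13.890: |R|=0.99774 <1
  x=-11.097: |R|=0.92795 <1
  x=-7.252: |R|=0.76534 <1
  x=-5.953: |R|=0.67629 <1
  x=-14.503: |R|=1.00996 >1
  x=-14.269: |R|=1.00540 >1
Stable set (-14.0000, 0).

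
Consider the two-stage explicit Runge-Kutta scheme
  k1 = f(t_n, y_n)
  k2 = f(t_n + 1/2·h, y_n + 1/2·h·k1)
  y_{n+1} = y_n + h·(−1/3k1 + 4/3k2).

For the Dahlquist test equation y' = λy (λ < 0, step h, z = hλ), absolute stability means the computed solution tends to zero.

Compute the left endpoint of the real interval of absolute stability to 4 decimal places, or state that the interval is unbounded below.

With y'=λy (z=hλ):
  k1=λy_n ⇒ h·k1=z·y_n;  k2=λ(1+1/2z)y_n ⇒ h·k2=z(1+1/2z)y_n
  y_{n+1}/y_n = 1 − 1/3z + 4/3z(1+1/2z) = 1 + z + 2/3z²
  R(z) = 1 + z + 2/3z².

Boundary: |R(x)|=1, x<0.
x=-1.46: |R|=0.9611
R=1: x+2/3x²=0 ⇒ x=−3/2=-1.5000; min R=1−1/(4·2/3)=0.6250>−1
Confirm numerically:
  x=-1.283: |R|=0.81439 <1
  x=-1.282: |R|=0.81368 <1
  x=-0.890: |R|=0.63807 <1
  x=-0.871: |R|=0.63476 <1
  x=-2.096: |R|=1.83281 >1
  x=-2.085: |R|=1.81315 >1
  x=-1.756: |R|=1.29969 >1
Stable set (-1.5000, 0).

left endpoint -1.5000.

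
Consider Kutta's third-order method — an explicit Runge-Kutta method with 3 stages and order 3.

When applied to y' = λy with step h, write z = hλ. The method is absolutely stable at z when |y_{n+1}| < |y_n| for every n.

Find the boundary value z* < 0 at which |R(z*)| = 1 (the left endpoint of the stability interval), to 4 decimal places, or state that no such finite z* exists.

left endpoint -2.5127.

Set f=λy, z=hλ:
  order 3, 3-stage ⇒ R(z)=1+z+z^2/2+z^3/6
  (e.g. R(-0.69)=0.49330, |R|=0.49330)

Solve |R(x)|<1 on ℝ⁻.
x=-0.69: |R|=0.4933
|R(-2.31)|=0.6963 |R(-2.11)|=0.4496 |R(-1.54)|=0.0371
Bisect:
  x_lo=-2.9013 |R|=1.7628  x_hi=-0.3534 |R|=0.7017
  mid=-1.62735 |R|=0.02149 →hi
  mid=-2.26432 |R|=0.63566 →hi
  mid=-2.58281 |R|=1.11896 →lo
  mid=-2.42356 |R|=0.85926 →hi
  mid=-2.50318 |R|=0.98435 →hi
  mid=-2.54299 |R|=1.05043 →lo
  mid=-2.52309 |R|=1.01709 →lo
  mid=-2.51314 |R|=1.00064 →lo
  mid=-2.50816 |R|=0.99248 →hi
  mid=-2.51065 |R|=0.99655 →hi
  ...
  [-2.51283,-2.51267] ⇒ x*=-2.5127
Stable set (-2.5127, 0).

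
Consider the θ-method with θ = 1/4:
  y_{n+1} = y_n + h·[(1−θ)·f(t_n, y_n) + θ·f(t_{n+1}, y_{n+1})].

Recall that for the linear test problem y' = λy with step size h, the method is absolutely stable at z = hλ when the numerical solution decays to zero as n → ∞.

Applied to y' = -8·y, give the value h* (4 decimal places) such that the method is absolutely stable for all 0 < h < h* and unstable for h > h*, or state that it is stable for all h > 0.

Test eqn y'=λy, z=hλ:
  y_{n+1} = y_n + z·[3/4·y_n + 1/4·y_{n+1}] ⇒ (1 − 1/4z)y_{n+1} = (1 + 3/4z)y_n
  ⇒ R(z) = (1 + 3/4z)/(1 − 1/4z).

Solve |R(x)|<1 on ℝ⁻.
x=-1.16: |R|=0.1008
R=−1: 1+3/4x = −1+1/4x ⇒ -1/2x=2 ⇒ x=2/(-1/2)=-4.0000
Confirm numerically:
  x=-3.965: |R|=0.99121 <1
  x=-3.505: |R|=0.86809 <1
  x=-2.654: |R|=0.59543 <1
  x=-2.183: |R|=0.41226 <1
  x=-4.597: |R|=1.13889 >1
  x=-4.297: |R|=1.07159 >1
So |R|<1 on (-4.0000, 0).

(-4.0000,0); λ=-8 ⇒ h* = (4)/8 = 0.5000.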